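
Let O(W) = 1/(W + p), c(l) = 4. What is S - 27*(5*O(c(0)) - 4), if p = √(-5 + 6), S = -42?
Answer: 39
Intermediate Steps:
p = 1 (p = √1 = 1)
O(W) = 1/(1 + W) (O(W) = 1/(W + 1) = 1/(1 + W))
S - 27*(5*O(c(0)) - 4) = -42 - 27*(5/(1 + 4) - 4) = -42 - 27*(5/5 - 4) = -42 - 27*(5*(⅕) - 4) = -42 - 27*(1 - 4) = -42 - 27*(-3) = -42 + 81 = 39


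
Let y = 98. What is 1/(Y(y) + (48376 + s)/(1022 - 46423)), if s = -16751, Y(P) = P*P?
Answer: 45401/435999579 ≈ 0.00010413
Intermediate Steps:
Y(P) = P²
1/(Y(y) + (48376 + s)/(1022 - 46423)) = 1/(98² + (48376 - 16751)/(1022 - 46423)) = 1/(9604 + 31625/(-45401)) = 1/(9604 + 31625*(-1/45401)) = 1/(9604 - 31625/45401) = 1/(435999579/45401) = 45401/435999579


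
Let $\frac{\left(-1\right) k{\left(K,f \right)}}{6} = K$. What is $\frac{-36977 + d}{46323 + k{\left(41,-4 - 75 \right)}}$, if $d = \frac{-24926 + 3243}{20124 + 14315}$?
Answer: $- \frac{424490862}{528948601} \approx -0.80252$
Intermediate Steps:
$k{\left(K,f \right)} = - 6 K$
$d = - \frac{21683}{34439} \approx -0.62961$
$\frac{-36977 + d}{46323 + k{\left(41,-4 - 75 \right)}} = \frac{-36977 - \frac{21683}{34439}}{46323 - 246} = - \frac{1273472586}{34439 \left(46323 - 246\right)} = - \frac{1273472586}{34439 \cdot 46077} = \left(- \frac{1273472586}{34439}\right) \frac{1}{46077} = - \frac{424490862}{528948601}$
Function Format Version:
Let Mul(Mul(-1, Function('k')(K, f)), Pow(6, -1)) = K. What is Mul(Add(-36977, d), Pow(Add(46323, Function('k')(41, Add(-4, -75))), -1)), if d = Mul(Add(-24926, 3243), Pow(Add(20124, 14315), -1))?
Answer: Rational(-424490862, 528948601) ≈ -0.80252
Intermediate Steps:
Function('k')(K, f) = Mul(-6, K)
d = Rational(-21683, 34439) (d = Mul(-21683, Pow(34439, -1)) = Mul(-21683, Rational(1, 34439)) = Rational(-21683, 34439) ≈ -0.62961)
Mul(Add(-36977, d), Pow(Add(46323, Function('k')(41, Add(-4, -75))), -1)) = Mul(Add(-36977, Rational(-21683, 34439)), Pow(Add(46323, Mul(-6, 41)), -1)) = Mul(Rational(-1273472586, 34439), Pow(Add(46323, -246), -1)) = Mul(Rational(-1273472586, 34439), Pow(46077, -1)) = Mul(Rational(-1273472586, 34439), Rational(1, 46077)) = Rational(-424490862, 528948601)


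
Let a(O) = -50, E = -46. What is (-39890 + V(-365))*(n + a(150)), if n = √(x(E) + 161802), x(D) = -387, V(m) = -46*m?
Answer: 1155000 - 69300*√17935 ≈ -8.1258e+6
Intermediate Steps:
n = 3*√17935 (n = √(-387 + 161802) = √161415 = 3*√17935 ≈ 401.76)
(-39890 + V(-365))*(n + a(150)) = (-39890 - 46*(-365))*(3*√17935 - 50) = (-39890 + 16790)*(-50 + 3*√17935) = -23100*(-50 + 3*√17935) = 1155000 - 69300*√17935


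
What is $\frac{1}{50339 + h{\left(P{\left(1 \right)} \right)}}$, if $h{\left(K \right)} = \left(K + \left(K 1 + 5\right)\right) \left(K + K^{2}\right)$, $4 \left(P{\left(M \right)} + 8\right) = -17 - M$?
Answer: $\frac{1}{47464} \approx 2.1069 \cdot 10^{-5}$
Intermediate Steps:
$P{\left(M \right)} = - \frac{49}{4} - \frac{M}{4}$ ($P{\left(M \right)} = -8 + \frac{-17 - M}{4} = -8 - \left(\frac{17}{4} + \frac{M}{4}\right) = - \frac{49}{4} - \frac{M}{4}$)
$h{\left(K \right)} = \left(5 + 2 K\right) \left(K + K^{2}\right)$ ($h{\left(K \right)} = \left(K + \left(K + 5\right)\right) \left(K + K^{2}\right) = \left(K + \left(5 + K\right)\right) \left(K + K^{2}\right) = \left(5 + 2 K\right) \left(K + K^{2}\right)$)
$\frac{1}{50339 + h{\left(P{\left(1 \right)} \right)}} = \frac{1}{50339 + \left(- \frac{49}{4} - \frac{1}{4}\right) \left(5 + 2 \left(- \frac{49}{4} - \frac{1}{4}\right)^{2} + 7 \left(- \frac{49}{4} - \frac{1}{4}\right)\right)} = \frac{1}{50339 - \frac{25 \left(5 + 2 \left(- \frac{25}{2}\right)^{2} + 7 \left(- \frac{25}{2}\right)\right)}{2}} = \frac{1}{50339 - \frac{25 \left(5 + 2 \cdot \frac{625}{4} - \frac{175}{2}\right)}{2}} = \frac{1}{50339 - \frac{25 \left(5 + \frac{625}{2} - \frac{175}{2}\right)}{2}} = \frac{1}{50339 - 2875} = \frac{1}{47464}$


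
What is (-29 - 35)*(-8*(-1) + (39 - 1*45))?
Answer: -128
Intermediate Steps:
(-29 - 35)*(-8*(-1) + (39 - 1*45)) = -64*(8 + (39 - 45)) = -64*(8 - 6) = -64*2 = -128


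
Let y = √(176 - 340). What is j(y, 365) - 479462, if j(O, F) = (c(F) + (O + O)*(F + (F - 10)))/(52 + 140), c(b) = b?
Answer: -92056339/192 + 15*I*√41 ≈ -4.7946e+5 + 96.047*I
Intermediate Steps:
y = 2*I*√41 (y = √(-164) = 2*I*√41 ≈ 12.806*I)
j(O, F) = F/192 + O*(-10 + 2*F)/96 (j(O, F) = (F + (O + O)*(F + (F - 10)))/(52 + 140) = (F + (2*O)*(F + (-10 + F)))/192 = (F + (2*O)*(-10 + 2*F))*(1/192) = (F + 2*O*(-10 + 2*F))*(1/192) = F/192 + O*(-10 + 2*F)/96)
j(y, 365) - 479462 = (-5*I*√41/24 + (1/192)*365 + (1/48)*365*(2*I*√41)) - 479462 = (-5*I*√41/24 + 365/192 + 365*I*√41/24) - 479462 = (365/192 + 15*I*√41) - 479462 = -92056339/192 + 15*I*√41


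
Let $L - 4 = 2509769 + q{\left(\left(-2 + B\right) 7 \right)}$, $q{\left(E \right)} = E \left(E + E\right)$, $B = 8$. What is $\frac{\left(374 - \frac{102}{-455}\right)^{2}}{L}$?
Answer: $\frac{28992553984}{520316139525} \approx 0.055721$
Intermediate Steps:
$q{\left(E \right)} = 2 E^{2}$ ($q{\left(E \right)} = E 2 E = 2 E^{2}$)
$L = 2513301$ ($L = 4 + \left(2509769 + 2 \left(\left(-2 + 8\right) 7\right)^{2}\right) = 4 + \left(2509769 + 2 \left(6 \cdot 7\right)^{2}\right) = 4 + \left(2509769 + 2 \cdot 42^{2}\right) = 4 + \left(2509769 + 2 \cdot 1764\right) = 4 + \left(2509769 + 3528\right) = 4 + 2513297 = 2513301$)
$\frac{\left(374 - \frac{102}{-455}\right)^{2}}{L} = \frac{\left(374 - \frac{102}{-455}\right)^{2}}{2513301} = \left(374 - - \frac{102}{455}\right)^{2} \cdot \frac{1}{2513301} = \left(374 + \frac{102}{455}\right)^{2} \cdot \frac{1}{2513301} = \left(\frac{170272}{455}\right)^{2} \cdot \frac{1}{2513301} = \frac{28992553984}{207025} \cdot \frac{1}{2513301} = \frac{28992553984}{520316139525}$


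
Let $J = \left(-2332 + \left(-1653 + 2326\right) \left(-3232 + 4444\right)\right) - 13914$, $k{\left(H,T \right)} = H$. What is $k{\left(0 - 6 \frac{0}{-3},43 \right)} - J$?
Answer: $-799430$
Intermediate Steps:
$J = 799430$ ($J = \left(-2332 + 673 \cdot 1212\right) - 13914 = \left(-2332 + 815676\right) - 13914 = 813344 - 13914 = 799430$)
$k{\left(0 - 6 \frac{0}{-3},43 \right)} - J = \left(0 - 6 \frac{0}{-3}\right) - 799430 = \left(0 - 6 \cdot 0 \left(- \frac{1}{3}\right)\right) - 799430 = \left(0 - 0\right) - 799430 = \left(0 + 0\right) - 799430 = 0 - 799430 = -799430$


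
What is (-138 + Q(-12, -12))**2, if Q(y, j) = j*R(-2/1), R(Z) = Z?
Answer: 12996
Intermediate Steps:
Q(y, j) = -2*j (Q(y, j) = j*(-2/1) = j*(-2*1) = j*(-2) = -2*j)
(-138 + Q(-12, -12))**2 = (-138 - 2*(-12))**2 = (-138 + 24)**2 = (-114)**2 = 12996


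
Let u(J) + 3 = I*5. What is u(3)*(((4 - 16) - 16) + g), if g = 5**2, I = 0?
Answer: 9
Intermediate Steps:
u(J) = -3 (u(J) = -3 + 0*5 = -3 + 0 = -3)
g = 25
u(3)*(((4 - 16) - 16) + g) = -3*(((4 - 16) - 16) + 25) = -3*((-12 - 16) + 25) = -3*(-28 + 25) = -3*(-3) = 9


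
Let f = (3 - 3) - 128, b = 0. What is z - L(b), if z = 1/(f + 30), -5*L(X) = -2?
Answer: -201/490 ≈ -0.41020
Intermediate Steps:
L(X) = ⅖ (L(X) = -⅕*(-2) = ⅖)
f = -128 (f = 0 - 128 = -128)
z = -1/98 (z = 1/(-128 + 30) = 1/(-98) = -1/98 ≈ -0.010204)
z - L(b) = -1/98 - 1*⅖ = -1/98 - ⅖ = -201/490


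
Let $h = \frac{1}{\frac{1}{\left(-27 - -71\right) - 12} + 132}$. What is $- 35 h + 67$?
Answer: $\frac{56391}{845} \approx 66.735$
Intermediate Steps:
$h = \frac{32}{4225}$ ($h = \frac{1}{\frac{1}{\left(-27 + 71\right) - 12} + 132} = \frac{1}{\frac{1}{44 - 12} + 132} = \frac{1}{\frac{1}{32} + 132} = \frac{1}{\frac{4225}{32}} = \frac{32}{4225} \approx 0.007574$)
$- 35 h + 67 = \left(-35\right) \frac{32}{4225} + 67 = - \frac{224}{845} + 67 = \frac{56391}{845}$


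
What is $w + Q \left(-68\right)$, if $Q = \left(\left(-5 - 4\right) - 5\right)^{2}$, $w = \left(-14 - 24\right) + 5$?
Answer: $-13361$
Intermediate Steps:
$w = -33$ ($w = -38 + 5 = -33$)
$Q = 196$ ($Q = \left(-9 - 5\right)^{2} = \left(-14\right)^{2} = 196$)
$w + Q \left(-68\right) = -33 + 196 \left(-68\right) = -33 - 13328 = -13361$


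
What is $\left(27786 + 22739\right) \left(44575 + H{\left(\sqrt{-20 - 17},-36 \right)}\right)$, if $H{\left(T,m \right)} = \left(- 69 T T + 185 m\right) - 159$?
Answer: $2036612225$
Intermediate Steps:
$H{\left(T,m \right)} = -159 - 69 T^{2} + 185 m$ ($H{\left(T,m \right)} = \left(- 69 T^{2} + 185 m\right) - 159 = -159 - 69 T^{2} + 185 m$)
$\left(27786 + 22739\right) \left(44575 + H{\left(\sqrt{-20 - 17},-36 \right)}\right) = \left(27786 + 22739\right) \left(44575 - \left(6819 - 2553\right)\right) = 50525 \left(44575 - \left(6819 - 2553\right)\right) = 50525 \left(44575 - 4266\right) = 50525 \cdot 40309 = 2036612225$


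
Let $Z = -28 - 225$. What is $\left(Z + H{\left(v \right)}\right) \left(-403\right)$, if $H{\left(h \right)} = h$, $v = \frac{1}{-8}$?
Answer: $\frac{816075}{8} \approx 1.0201 \cdot 10^{5}$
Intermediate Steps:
$v = - \frac{1}{8} \approx -0.125$
$Z = -253$
$\left(Z + H{\left(v \right)}\right) \left(-403\right) = \left(-253 - \frac{1}{8}\right) \left(-403\right) = \left(- \frac{2025}{8}\right) \left(-403\right) = \frac{816075}{8}$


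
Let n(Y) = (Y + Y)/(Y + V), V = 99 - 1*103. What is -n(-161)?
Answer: -322/165 ≈ -1.9515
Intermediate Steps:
V = -4 (V = 99 - 103 = -4)
n(Y) = 2*Y/(-4 + Y) (n(Y) = (Y + Y)/(Y - 4) = (2*Y)/(-4 + Y) = 2*Y/(-4 + Y))
-n(-161) = -2*(-161)/(-4 - 161) = -2*(-161)/(-165) = -2*(-161)*(-1)/165 = -1*322/165 = -322/165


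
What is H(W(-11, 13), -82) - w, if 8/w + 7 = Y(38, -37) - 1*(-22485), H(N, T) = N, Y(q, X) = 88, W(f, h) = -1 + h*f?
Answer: -1624756/11283 ≈ -144.00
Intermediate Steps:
W(f, h) = -1 + f*h
w = 4/11283 (w = 8/(-7 + (88 - 1*(-22485))) = 8/(-7 + (88 + 22485)) = 8/(-7 + 22573) = 8/22566 = 8*(1/22566) = 4/11283 ≈ 0.00035452)
H(W(-11, 13), -82) - w = (-1 - 11*13) - 1*4/11283 = (-1 - 143) - 4/11283 = -144 - 4/11283 = -1624756/11283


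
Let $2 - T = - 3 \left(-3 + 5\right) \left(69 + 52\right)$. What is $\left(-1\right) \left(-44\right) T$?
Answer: $32032$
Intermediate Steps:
$T = 728$ ($T = 2 - - 3 \left(-3 + 5\right) \left(69 + 52\right) = 2 - \left(-3\right) 2 \cdot 121 = 2 - \left(-6\right) 121 = 2 - -726 = 2 + 726 = 728$)
$\left(-1\right) \left(-44\right) T = \left(-1\right) \left(-44\right) 728 = 44 \cdot 728 = 32032$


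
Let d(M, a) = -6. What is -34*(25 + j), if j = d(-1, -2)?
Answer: -646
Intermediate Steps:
j = -6
-34*(25 + j) = -34*(25 - 6) = -34*19 = -646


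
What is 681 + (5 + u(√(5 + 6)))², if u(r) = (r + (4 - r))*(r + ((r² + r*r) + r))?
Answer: 10034 + 1488*√11 ≈ 14969.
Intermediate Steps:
u(r) = 8*r + 8*r² (u(r) = 4*(r + ((r² + r²) + r)) = 4*(r + (2*r² + r)) = 4*(r + (r + 2*r²)) = 4*(2*r + 2*r²) = 8*r + 8*r²)
681 + (5 + u(√(5 + 6)))² = 681 + (5 + 8*√(5 + 6)*(1 + √(5 + 6)))² = 681 + (5 + 8*√11*(1 + √11))²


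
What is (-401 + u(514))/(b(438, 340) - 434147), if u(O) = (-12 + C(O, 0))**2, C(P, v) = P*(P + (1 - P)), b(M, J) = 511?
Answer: -251603/433636 ≈ -0.58022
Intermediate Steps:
C(P, v) = P (C(P, v) = P*1 = P)
u(O) = (-12 + O)**2
(-401 + u(514))/(b(438, 340) - 434147) = (-401 + (-12 + 514)**2)/(511 - 434147) = (-401 + 502**2)/(-433636) = (-401 + 252004)*(-1/433636) = 251603*(-1/433636) = -251603/433636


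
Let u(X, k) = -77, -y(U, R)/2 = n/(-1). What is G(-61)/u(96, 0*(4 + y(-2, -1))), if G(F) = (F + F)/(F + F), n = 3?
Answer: -1/77 ≈ -0.012987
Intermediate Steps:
y(U, R) = 6 (y(U, R) = -6/(-1) = -6*(-1) = -2*(-3) = 6)
G(F) = 1 (G(F) = (2*F)/((2*F)) = (2*F)*(1/(2*F)) = 1)
G(-61)/u(96, 0*(4 + y(-2, -1))) = 1/(-77) = 1*(-1/77) = -1/77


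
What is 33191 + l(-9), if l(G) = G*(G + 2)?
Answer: 33254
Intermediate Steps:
l(G) = G*(2 + G)
33191 + l(-9) = 33191 - 9*(2 - 9) = 33191 - 9*(-7) = 33191 + 63 = 33254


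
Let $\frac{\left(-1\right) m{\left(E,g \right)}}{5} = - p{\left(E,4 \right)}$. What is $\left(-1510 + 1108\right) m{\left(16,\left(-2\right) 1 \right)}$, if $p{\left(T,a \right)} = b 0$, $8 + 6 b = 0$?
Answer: $0$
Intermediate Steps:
$b = - \frac{4}{3}$ ($b = - \frac{4}{3} + \frac{1}{6} \cdot 0 = - \frac{4}{3} + 0 = - \frac{4}{3} \approx -1.3333$)
$p{\left(T,a \right)} = 0$ ($p{\left(T,a \right)} = \left(- \frac{4}{3}\right) 0 = 0$)
$m{\left(E,g \right)} = 0$ ($m{\left(E,g \right)} = - 5 \left(\left(-1\right) 0\right) = \left(-5\right) 0 = 0$)
$\left(-1510 + 1108\right) m{\left(16,\left(-2\right) 1 \right)} = \left(-1510 + 1108\right) 0 = \left(-402\right) 0 = 0$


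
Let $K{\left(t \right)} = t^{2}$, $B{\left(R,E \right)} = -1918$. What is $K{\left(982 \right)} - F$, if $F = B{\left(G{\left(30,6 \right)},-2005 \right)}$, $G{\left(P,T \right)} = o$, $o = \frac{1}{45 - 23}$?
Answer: $966242$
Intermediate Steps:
$o = \frac{1}{22} \approx 0.045455$
$G{\left(P,T \right)} = \frac{1}{22}$
$F = -1918$
$K{\left(982 \right)} - F = 982^{2} - -1918 = 964324 + 1918 = 966242$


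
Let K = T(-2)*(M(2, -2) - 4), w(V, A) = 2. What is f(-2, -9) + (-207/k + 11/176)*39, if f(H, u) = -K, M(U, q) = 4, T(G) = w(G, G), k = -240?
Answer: 1443/40 ≈ 36.075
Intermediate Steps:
T(G) = 2
K = 0 (K = 2*(4 - 4) = 2*0 = 0)
f(H, u) = 0 (f(H, u) = -1*0 = 0)
f(-2, -9) + (-207/k + 11/176)*39 = 0 + (-207/(-240) + 11/176)*39 = 0 + (-207*(-1/240) + 11*(1/176))*39 = 0 + (69/80 + 1/16)*39 = 0 + (37/40)*39 = 0 + 1443/40 = 1443/40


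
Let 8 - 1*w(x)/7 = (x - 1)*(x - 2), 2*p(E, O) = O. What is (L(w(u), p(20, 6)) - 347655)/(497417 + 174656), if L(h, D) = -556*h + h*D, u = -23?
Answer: 1943977/672073 ≈ 2.8925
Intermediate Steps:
p(E, O) = O/2
w(x) = 56 - 7*(-1 + x)*(-2 + x) (w(x) = 56 - 7*(x - 1)*(x - 2) = 56 - 7*(-1 + x)*(-2 + x))
L(h, D) = -556*h + D*h
(L(w(u), p(20, 6)) - 347655)/(497417 + 174656) = ((42 - 7*(-23)² + 21*(-23))*(-556 + (½)*6) - 347655)/(497417 + 174656) = ((42 - 7*529 - 483)*(-556 + 3) - 347655)/672073 = ((42 - 3703 - 483)*(-553) - 347655)*(1/672073) = (-4144*(-553) - 347655)*(1/672073) = (2291632 - 347655)*(1/672073) = 1943977*(1/672073) = 1943977/672073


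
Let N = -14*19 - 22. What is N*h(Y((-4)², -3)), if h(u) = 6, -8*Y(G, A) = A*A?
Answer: -1728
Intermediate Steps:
Y(G, A) = -A²/8 (Y(G, A) = -A*A/8 = -A²/8)
N = -288 (N = -266 - 22 = -288)
N*h(Y((-4)², -3)) = -288*6 = -1728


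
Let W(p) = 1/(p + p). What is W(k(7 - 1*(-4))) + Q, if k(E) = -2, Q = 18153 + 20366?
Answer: 154075/4 ≈ 38519.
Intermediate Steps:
Q = 38519
W(p) = 1/(2*p)
W(k(7 - 1*(-4))) + Q = (1/2)/(-2) + 38519 = (1/2)*(-1/2) + 38519 = -1/4 + 38519 = 154075/4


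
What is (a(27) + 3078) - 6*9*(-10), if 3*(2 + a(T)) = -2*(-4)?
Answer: 10856/3 ≈ 3618.7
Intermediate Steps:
a(T) = 2/3 (a(T) = -2 + (-2*(-4))/3 = -2 + (1/3)*8 = -2 + 8/3 = 2/3)
(a(27) + 3078) - 6*9*(-10) = (2/3 + 3078) - 6*9*(-10) = 9236/3 - 54*(-10) = 9236/3 + 540 = 10856/3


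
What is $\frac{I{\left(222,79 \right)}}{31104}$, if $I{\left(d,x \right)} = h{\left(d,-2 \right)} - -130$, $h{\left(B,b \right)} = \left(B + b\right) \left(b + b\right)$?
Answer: $- \frac{125}{5184} \approx -0.024113$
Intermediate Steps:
$h{\left(B,b \right)} = 2 b \left(B + b\right)$ ($h{\left(B,b \right)} = \left(B + b\right) 2 b = 2 b \left(B + b\right)$)
$I{\left(d,x \right)} = 138 - 4 d$ ($I{\left(d,x \right)} = 2 \left(-2\right) \left(d - 2\right) - -130 = 2 \left(-2\right) \left(-2 + d\right) + 130 = \left(8 - 4 d\right) + 130 = 138 - 4 d$)
$\frac{I{\left(222,79 \right)}}{31104} = \frac{138 - 888}{31104} = \left(138 - 888\right) \frac{1}{31104} = \left(-750\right) \frac{1}{31104} = - \frac{125}{5184}$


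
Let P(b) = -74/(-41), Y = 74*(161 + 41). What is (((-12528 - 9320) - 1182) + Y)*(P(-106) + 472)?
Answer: -157000932/41 ≈ -3.8293e+6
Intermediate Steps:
Y = 14948 (Y = 74*202 = 14948)
P(b) = 74/41 (P(b) = -74*(-1/41) = 74/41)
(((-12528 - 9320) - 1182) + Y)*(P(-106) + 472) = (((-12528 - 9320) - 1182) + 14948)*(74/41 + 472) = ((-21848 - 1182) + 14948)*(19426/41) = (-23030 + 14948)*(19426/41) = -8082*19426/41 = -157000932/41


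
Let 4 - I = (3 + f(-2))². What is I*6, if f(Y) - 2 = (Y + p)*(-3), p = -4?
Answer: -3150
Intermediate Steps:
f(Y) = 14 - 3*Y (f(Y) = 2 + (Y - 4)*(-3) = 2 + (-4 + Y)*(-3) = 2 + (12 - 3*Y) = 14 - 3*Y)
I = -525 (I = 4 - (3 + (14 - 3*(-2)))² = 4 - (3 + (14 + 6))² = 4 - (3 + 20)² = 4 - 1*23² = 4 - 1*529 = 4 - 529 = -525)
I*6 = -525*6 = -3150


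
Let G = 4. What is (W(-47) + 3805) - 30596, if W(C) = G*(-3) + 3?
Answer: -26800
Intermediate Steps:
W(C) = -9 (W(C) = 4*(-3) + 3 = -12 + 3 = -9)
(W(-47) + 3805) - 30596 = (-9 + 3805) - 30596 = 3796 - 30596 = -26800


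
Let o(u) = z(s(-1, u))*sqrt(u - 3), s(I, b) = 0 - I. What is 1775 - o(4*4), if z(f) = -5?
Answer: 1775 + 5*sqrt(13) ≈ 1793.0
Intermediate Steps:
s(I, b) = -I
o(u) = -5*sqrt(-3 + u) (o(u) = -5*sqrt(u - 3) = -5*sqrt(-3 + u))
1775 - o(4*4) = 1775 - (-5)*sqrt(-3 + 4*4) = 1775 - (-5)*sqrt(-3 + 16) = 1775 - (-5)*sqrt(13) = 1775 + 5*sqrt(13)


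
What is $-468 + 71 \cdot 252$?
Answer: $17424$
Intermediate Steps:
$-468 + 71 \cdot 252 = -468 + 17892 = 17424$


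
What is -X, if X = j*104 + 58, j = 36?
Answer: -3802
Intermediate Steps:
X = 3802 (X = 36*104 + 58 = 3744 + 58 = 3802)
-X = -1*3802 = -3802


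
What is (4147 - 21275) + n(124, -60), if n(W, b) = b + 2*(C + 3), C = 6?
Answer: -17170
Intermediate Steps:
n(W, b) = 18 + b (n(W, b) = b + 2*(6 + 3) = b + 2*9 = b + 18 = 18 + b)
(4147 - 21275) + n(124, -60) = (4147 - 21275) + (18 - 60) = -17128 - 42 = -17170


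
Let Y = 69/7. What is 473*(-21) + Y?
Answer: -69462/7 ≈ -9923.1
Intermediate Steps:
Y = 69/7 (Y = 69*(⅐) = 69/7 ≈ 9.8571)
473*(-21) + Y = 473*(-21) + 69/7 = -9933 + 69/7 = -69462/7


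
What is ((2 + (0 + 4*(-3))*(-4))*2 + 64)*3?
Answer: 492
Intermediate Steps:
((2 + (0 + 4*(-3))*(-4))*2 + 64)*3 = ((2 + (0 - 12)*(-4))*2 + 64)*3 = ((2 - 12*(-4))*2 + 64)*3 = ((2 + 48)*2 + 64)*3 = (50*2 + 64)*3 = (100 + 64)*3 = 164*3 = 492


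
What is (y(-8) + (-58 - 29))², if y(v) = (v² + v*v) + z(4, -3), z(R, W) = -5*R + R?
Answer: 625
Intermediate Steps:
z(R, W) = -4*R
y(v) = -16 + 2*v² (y(v) = (v² + v*v) - 4*4 = (v² + v²) - 16 = 2*v² - 16 = -16 + 2*v²)
(y(-8) + (-58 - 29))² = ((-16 + 2*(-8)²) + (-58 - 29))² = ((-16 + 2*64) - 87)² = ((-16 + 128) - 87)² = (112 - 87)² = 25² = 625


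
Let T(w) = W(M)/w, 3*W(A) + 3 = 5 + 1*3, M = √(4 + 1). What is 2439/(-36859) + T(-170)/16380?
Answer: -4075020499/61582542840 ≈ -0.066172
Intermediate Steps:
M = √5 ≈ 2.2361
W(A) = 5/3 (W(A) = -1 + (5 + 1*3)/3 = -1 + (5 + 3)/3 = -1 + (⅓)*8 = -1 + 8/3 = 5/3)
T(w) = 5/(3*w)
2439/(-36859) + T(-170)/16380 = 2439/(-36859) + ((5/3)/(-170))/16380 = 2439*(-1/36859) + ((5/3)*(-1/170))*(1/16380) = -2439/36859 - 1/102*1/16380 = -2439/36859 - 1/1670760 = -4075020499/61582542840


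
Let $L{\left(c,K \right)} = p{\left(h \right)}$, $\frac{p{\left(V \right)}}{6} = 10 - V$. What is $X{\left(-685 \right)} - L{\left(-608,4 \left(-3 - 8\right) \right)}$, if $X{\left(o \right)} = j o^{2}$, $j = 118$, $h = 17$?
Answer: $55368592$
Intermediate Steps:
$p{\left(V \right)} = 60 - 6 V$ ($p{\left(V \right)} = 6 \left(10 - V\right) = 60 - 6 V$)
$X{\left(o \right)} = 118 o^{2}$
$L{\left(c,K \right)} = -42$ ($L{\left(c,K \right)} = 60 - 102 = -42$)
$X{\left(-685 \right)} - L{\left(-608,4 \left(-3 - 8\right) \right)} = 118 \left(-685\right)^{2} - -42 = 118 \cdot 469225 + 42 = 55368550 + 42 = 55368592$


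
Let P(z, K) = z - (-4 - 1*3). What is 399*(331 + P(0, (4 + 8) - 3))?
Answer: 134862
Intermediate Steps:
P(z, K) = 7 + z (P(z, K) = z - (-4 - 3) = z - 1*(-7) = z + 7 = 7 + z)
399*(331 + P(0, (4 + 8) - 3)) = 399*(331 + (7 + 0)) = 399*(331 + 7) = 399*338 = 134862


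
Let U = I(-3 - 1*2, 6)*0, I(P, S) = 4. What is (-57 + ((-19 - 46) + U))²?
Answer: 14884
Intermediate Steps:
U = 0 (U = 4*0 = 0)
(-57 + ((-19 - 46) + U))² = (-57 + ((-19 - 46) + 0))² = (-57 + (-65 + 0))² = (-57 - 65)² = (-122)² = 14884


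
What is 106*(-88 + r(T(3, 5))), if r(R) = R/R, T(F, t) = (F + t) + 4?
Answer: -9222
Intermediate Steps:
T(F, t) = 4 + F + t
r(R) = 1
106*(-88 + r(T(3, 5))) = 106*(-88 + 1) = 106*(-87) = -9222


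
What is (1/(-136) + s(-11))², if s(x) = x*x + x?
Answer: 223771681/18496 ≈ 12098.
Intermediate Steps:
s(x) = x + x² (s(x) = x² + x = x + x²)
(1/(-136) + s(-11))² = (1/(-136) - 11*(1 - 11))² = (-1/136 - 11*(-10))² = (-1/136 + 110)² = (14959/136)² = 223771681/18496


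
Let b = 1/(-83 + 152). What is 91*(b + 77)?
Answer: 483574/69 ≈ 7008.3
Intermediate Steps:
b = 1/69 ≈ 0.014493
91*(b + 77) = 91*(1/69 + 77) = 91*(5314/69) = 483574/69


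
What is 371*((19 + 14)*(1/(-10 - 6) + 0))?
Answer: -12243/16 ≈ -765.19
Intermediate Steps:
371*((19 + 14)*(1/(-10 - 6) + 0)) = 371*(33*(1/(-16) + 0)) = 371*(33*(-1/16 + 0)) = 371*(33*(-1/16)) = 371*(-33/16) = -12243/16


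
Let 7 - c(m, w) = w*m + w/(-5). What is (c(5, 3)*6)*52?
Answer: -11544/5 ≈ -2308.8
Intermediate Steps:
c(m, w) = 7 + w/5 - m*w (c(m, w) = 7 - (w*m + w/(-5)) = 7 - (m*w + w*(-⅕)) = 7 - (m*w - w/5) = 7 - (-w/5 + m*w) = 7 + (w/5 - m*w) = 7 + w/5 - m*w)
(c(5, 3)*6)*52 = ((7 + (⅕)*3 - 1*5*3)*6)*52 = ((7 + ⅗ - 15)*6)*52 = -37/5*6*52 = -222/5*52 = -11544/5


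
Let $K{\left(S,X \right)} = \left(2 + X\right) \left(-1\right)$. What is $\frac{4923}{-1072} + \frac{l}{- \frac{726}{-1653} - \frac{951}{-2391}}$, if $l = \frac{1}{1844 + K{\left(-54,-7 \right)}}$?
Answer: $- \frac{3345117864623}{728513307248} \approx -4.5917$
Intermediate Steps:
$K{\left(S,X \right)} = -2 - X$
$l = \frac{1}{1849}$ ($l = \frac{1}{1844 - -5} = \frac{1}{1844 + \left(-2 + 7\right)} = \frac{1}{1844 + 5} = \frac{1}{1849} \approx 0.00054083$)
$\frac{4923}{-1072} + \frac{l}{- \frac{726}{-1653} - \frac{951}{-2391}} = \frac{4923}{-1072} + \frac{1}{1849 \left(- \frac{726}{-1653} - \frac{951}{-2391}\right)} = 4923 \left(- \frac{1}{1072}\right) + \frac{1}{1849 \left(\left(-726\right) \left(- \frac{1}{1653}\right) - - \frac{317}{797}\right)} = - \frac{4923}{1072} + \frac{1}{1849 \left(\frac{242}{551} + \frac{317}{797}\right)} = - \frac{4923}{1072} + \frac{1}{1849 \cdot \frac{367541}{439147}} = - \frac{4923}{1072} + \frac{1}{1849} \cdot \frac{439147}{367541} = - \frac{4923}{1072} + \frac{439147}{679583309} = - \frac{3345117864623}{728513307248}$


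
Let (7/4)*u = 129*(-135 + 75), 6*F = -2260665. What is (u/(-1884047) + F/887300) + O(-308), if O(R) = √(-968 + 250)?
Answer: -1976637928719/4680801728680 + I*√718 ≈ -0.42229 + 26.796*I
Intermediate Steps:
F = -753555/2 (F = (⅙)*(-2260665) = -753555/2 ≈ -3.7678e+5)
u = -30960/7 (u = 4*(129*(-135 + 75))/7 = 4*(129*(-60))/7 = (4/7)*(-7740) = -30960/7 ≈ -4422.9)
O(R) = I*√718 (O(R) = √(-718) = I*√718)
(u/(-1884047) + F/887300) + O(-308) = (-30960/7/(-1884047) - 753555/2/887300) + I*√718 = (-30960/7*(-1/1884047) - 753555/2*1/887300) + I*√718 = (30960/13188329 - 150711/354920) + I*√718 = -1976637928719/4680801728680 + I*√718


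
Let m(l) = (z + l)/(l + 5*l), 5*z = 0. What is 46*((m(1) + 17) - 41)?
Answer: -3289/3 ≈ -1096.3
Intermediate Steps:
z = 0 (z = (⅕)*0 = 0)
m(l) = ⅙ (m(l) = (0 + l)/(l + 5*l) = l/((6*l)) = l*(1/(6*l)) = ⅙)
46*((m(1) + 17) - 41) = 46*((⅙ + 17) - 41) = 46*(103/6 - 41) = 46*(-143/6) = -3289/3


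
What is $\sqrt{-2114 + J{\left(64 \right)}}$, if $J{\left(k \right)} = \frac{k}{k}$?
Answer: $i \sqrt{2113} \approx 45.967 i$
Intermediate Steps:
$J{\left(k \right)} = 1$
$\sqrt{-2114 + J{\left(64 \right)}} = \sqrt{-2114 + 1} = \sqrt{-2113} = i \sqrt{2113}$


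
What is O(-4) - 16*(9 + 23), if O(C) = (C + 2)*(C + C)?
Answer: -496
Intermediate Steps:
O(C) = 2*C*(2 + C) (O(C) = (2 + C)*(2*C) = 2*C*(2 + C))
O(-4) - 16*(9 + 23) = 2*(-4)*(2 - 4) - 16*(9 + 23) = 2*(-4)*(-2) - 16*32 = 16 - 512 = -496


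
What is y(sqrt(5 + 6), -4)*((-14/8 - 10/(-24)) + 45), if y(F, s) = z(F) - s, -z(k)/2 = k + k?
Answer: 524/3 - 524*sqrt(11)/3 ≈ -404.64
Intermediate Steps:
z(k) = -4*k (z(k) = -2*(k + k) = -4*k)
y(F, s) = -s - 4*F (y(F, s) = -4*F - s = -s - 4*F)
y(sqrt(5 + 6), -4)*((-14/8 - 10/(-24)) + 45) = (-1*(-4) - 4*sqrt(5 + 6))*((-14/8 - 10/(-24)) + 45) = (4 - 4*sqrt(11))*((-14*1/8 - 10*(-1/24)) + 45) = (4 - 4*sqrt(11))*((-7/4 + 5/12) + 45) = (4 - 4*sqrt(11))*(-4/3 + 45) = (4 - 4*sqrt(11))*(131/3) = 524/3 - 524*sqrt(11)/3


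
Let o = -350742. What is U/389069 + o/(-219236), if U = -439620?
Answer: 20041154439/42648965642 ≈ 0.46991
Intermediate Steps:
U/389069 + o/(-219236) = -439620/389069 - 350742/(-219236) = -439620*1/389069 - 350742*(-1/219236) = -439620/389069 + 175371/109618 = 20041154439/42648965642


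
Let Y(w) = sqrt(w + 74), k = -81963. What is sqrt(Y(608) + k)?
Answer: sqrt(-81963 + sqrt(682)) ≈ 286.25*I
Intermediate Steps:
Y(w) = sqrt(74 + w)
sqrt(Y(608) + k) = sqrt(sqrt(74 + 608) - 81963) = sqrt(sqrt(682) - 81963) = sqrt(-81963 + sqrt(682))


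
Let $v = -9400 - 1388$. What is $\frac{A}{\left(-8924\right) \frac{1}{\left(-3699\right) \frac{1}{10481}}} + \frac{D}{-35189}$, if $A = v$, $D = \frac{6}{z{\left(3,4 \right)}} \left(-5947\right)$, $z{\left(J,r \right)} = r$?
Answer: $- \frac{284927131383}{1645656585958} \approx -0.17314$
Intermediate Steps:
$v = -10788$
$D = - \frac{17841}{2}$ ($D = \frac{6}{4} \left(-5947\right) = 6 \cdot \frac{1}{4} \left(-5947\right) = \frac{3}{2} \left(-5947\right) = - \frac{17841}{2} \approx -8920.5$)
$A = -10788$
$\frac{A}{\left(-8924\right) \frac{1}{\left(-3699\right) \frac{1}{10481}}} + \frac{D}{-35189} = - \frac{10788}{\left(-8924\right) \frac{1}{\left(-3699\right) \frac{1}{10481}}} - \frac{17841}{2 \left(-35189\right)} = - \frac{10788}{\left(-8924\right) \frac{1}{\left(-3699\right) \frac{1}{10481}}} - - \frac{17841}{70378} = - \frac{10788}{\left(-8924\right) \frac{1}{- \frac{3699}{10481}}} + \frac{17841}{70378} = - \frac{10788}{\left(-8924\right) \left(- \frac{10481}{3699}\right)} + \frac{17841}{70378} = - \frac{10788}{\frac{93532444}{3699}} + \frac{17841}{70378} = \left(-10788\right) \frac{3699}{93532444} + \frac{17841}{70378} = - \frac{9976203}{23383111} + \frac{17841}{70378} = - \frac{284927131383}{1645656585958}$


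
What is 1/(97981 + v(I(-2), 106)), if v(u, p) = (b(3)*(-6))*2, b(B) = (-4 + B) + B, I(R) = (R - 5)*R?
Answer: 1/97957 ≈ 1.0209e-5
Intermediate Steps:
I(R) = R*(-5 + R) (I(R) = (-5 + R)*R = R*(-5 + R))
b(B) = -4 + 2*B
v(u, p) = -24 (v(u, p) = ((-4 + 2*3)*(-6))*2 = ((-4 + 6)*(-6))*2 = (2*(-6))*2 = -12*2 = -24)
1/(97981 + v(I(-2), 106)) = 1/(97981 - 24) = 1/97957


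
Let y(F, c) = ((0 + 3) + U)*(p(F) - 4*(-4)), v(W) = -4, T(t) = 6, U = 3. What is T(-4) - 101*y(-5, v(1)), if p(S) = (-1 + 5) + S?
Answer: -9084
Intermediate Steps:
p(S) = 4 + S
y(F, c) = 120 + 6*F (y(F, c) = ((0 + 3) + 3)*((4 + F) - 4*(-4)) = (3 + 3)*((4 + F) + 16) = 6*(20 + F) = 120 + 6*F)
T(-4) - 101*y(-5, v(1)) = 6 - 101*(120 + 6*(-5)) = 6 - 101*(120 - 30) = 6 - 101*90 = 6 - 9090 = -9084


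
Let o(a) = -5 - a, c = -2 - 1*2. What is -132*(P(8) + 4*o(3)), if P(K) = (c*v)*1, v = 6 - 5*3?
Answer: -528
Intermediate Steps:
v = -9 (v = 6 - 15 = -9)
c = -4 (c = -2 - 2 = -4)
P(K) = 36 (P(K) = -4*(-9)*1 = 36*1 = 36)
-132*(P(8) + 4*o(3)) = -132*(36 + 4*(-5 - 1*3)) = -132*(36 + 4*(-5 - 3)) = -132*(36 + 4*(-8)) = -132*(36 - 32) = -132*4 = -528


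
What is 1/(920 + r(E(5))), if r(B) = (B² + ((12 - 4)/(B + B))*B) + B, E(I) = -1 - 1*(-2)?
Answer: 1/926 ≈ 0.0010799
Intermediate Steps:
E(I) = 1 (E(I) = -1 + 2 = 1)
r(B) = 4 + B + B² (r(B) = (B² + (8/((2*B)))*B) + B = (B² + (8*(1/(2*B)))*B) + B = (B² + (4/B)*B) + B = (B² + 4) + B = (4 + B²) + B = 4 + B + B²)
1/(920 + r(E(5))) = 1/(920 + (4 + 1 + 1²)) = 1/(920 + (4 + 1 + 1)) = 1/(920 + 6) = 1/926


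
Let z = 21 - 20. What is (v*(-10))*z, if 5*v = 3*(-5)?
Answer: 30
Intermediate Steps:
z = 1
v = -3 (v = (3*(-5))/5 = (1/5)*(-15) = -3)
(v*(-10))*z = -3*(-10)*1 = 30*1 = 30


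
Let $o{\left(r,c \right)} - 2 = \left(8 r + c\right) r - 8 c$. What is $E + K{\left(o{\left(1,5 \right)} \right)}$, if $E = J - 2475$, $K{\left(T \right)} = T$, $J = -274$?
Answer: $-2774$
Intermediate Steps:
$o{\left(r,c \right)} = 2 - 8 c + r \left(c + 8 r\right)$ ($o{\left(r,c \right)} = 2 - \left(8 c - \left(8 r + c\right) r\right) = 2 - \left(8 c - \left(c + 8 r\right) r\right) = 2 - \left(8 c - r \left(c + 8 r\right)\right) = 2 - 8 c + r \left(c + 8 r\right)$)
$E = -2749$ ($E = -274 - 2475 = -2749$)
$E + K{\left(o{\left(1,5 \right)} \right)} = -2749 + \left(2 - 40 + 8 \cdot 1^{2} + 5 \cdot 1\right) = -2749 + \left(2 - 40 + 8 \cdot 1 + 5\right) = -2749 + \left(2 - 40 + 8 + 5\right) = -2749 - 25 = -2774$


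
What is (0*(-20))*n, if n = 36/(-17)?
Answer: 0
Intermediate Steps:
n = -36/17 (n = 36*(-1/17) = -36/17 ≈ -2.1176)
(0*(-20))*n = (0*(-20))*(-36/17) = 0*(-36/17) = 0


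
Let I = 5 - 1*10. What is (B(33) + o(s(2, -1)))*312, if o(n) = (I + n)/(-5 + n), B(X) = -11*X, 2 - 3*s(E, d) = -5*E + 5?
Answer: -112944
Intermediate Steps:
I = -5 (I = 5 - 10 = -5)
s(E, d) = -1 + 5*E/3 (s(E, d) = ⅔ - (-5*E + 5)/3 = ⅔ - (5 - 5*E)/3 = ⅔ + (-5/3 + 5*E/3) = -1 + 5*E/3)
o(n) = 1 (o(n) = (-5 + n)/(-5 + n) = 1)
(B(33) + o(s(2, -1)))*312 = (-11*33 + 1)*312 = (-363 + 1)*312 = -362*312 = -112944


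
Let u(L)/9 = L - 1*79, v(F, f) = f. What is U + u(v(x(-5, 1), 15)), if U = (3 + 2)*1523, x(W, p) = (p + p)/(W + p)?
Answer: 7039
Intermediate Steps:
x(W, p) = 2*p/(W + p) (x(W, p) = (2*p)/(W + p) = 2*p/(W + p))
u(L) = -711 + 9*L (u(L) = 9*(L - 1*79) = 9*(L - 79) = 9*(-79 + L) = -711 + 9*L)
U = 7615 (U = 5*1523 = 7615)
U + u(v(x(-5, 1), 15)) = 7615 + (-711 + 9*15) = 7615 + (-711 + 135) = 7615 - 576 = 7039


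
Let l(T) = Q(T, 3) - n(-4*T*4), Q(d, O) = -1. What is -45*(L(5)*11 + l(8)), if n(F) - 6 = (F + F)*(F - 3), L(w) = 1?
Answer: 1508940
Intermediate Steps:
n(F) = 6 + 2*F*(-3 + F) (n(F) = 6 + (F + F)*(F - 3) = 6 + (2*F)*(-3 + F) = 6 + 2*F*(-3 + F))
l(T) = -7 - 512*T**2 - 96*T (l(T) = -1 - (6 - 6*(-4*T)*4 + 2*(-4*T*4)**2) = -1 - (6 - (-96)*T + 2*(-16*T)**2) = -1 - (6 + 96*T + 2*(256*T**2)) = -1 - (6 + 96*T + 512*T**2) = -1 + (-6 - 512*T**2 - 96*T) = -7 - 512*T**2 - 96*T)
-45*(L(5)*11 + l(8)) = -45*(1*11 + (-7 - 512*8**2 - 96*8)) = -45*(11 + (-7 - 512*64 - 768)) = -45*(11 + (-7 - 32768 - 768)) = -45*(11 - 33543) = -45*(-33532) = 1508940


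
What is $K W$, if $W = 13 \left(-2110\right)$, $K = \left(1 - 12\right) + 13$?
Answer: $-54860$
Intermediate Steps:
$K = 2$ ($K = -11 + 13 = 2$)
$W = -27430$
$K W = 2 \left(-27430\right) = -54860$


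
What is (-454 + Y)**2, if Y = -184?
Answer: 407044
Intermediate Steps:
(-454 + Y)**2 = (-454 - 184)**2 = (-638)**2 = 407044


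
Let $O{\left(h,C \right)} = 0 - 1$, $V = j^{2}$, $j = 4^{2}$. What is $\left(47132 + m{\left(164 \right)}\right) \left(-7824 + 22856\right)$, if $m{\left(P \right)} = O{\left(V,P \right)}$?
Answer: $708473192$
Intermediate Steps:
$j = 16$
$V = 256$ ($V = 16^{2} = 256$)
$O{\left(h,C \right)} = -1$
$m{\left(P \right)} = -1$
$\left(47132 + m{\left(164 \right)}\right) \left(-7824 + 22856\right) = \left(47132 - 1\right) \left(-7824 + 22856\right) = 47131 \cdot 15032 = 708473192$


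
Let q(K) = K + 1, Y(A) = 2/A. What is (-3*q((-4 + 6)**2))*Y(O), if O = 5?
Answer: -6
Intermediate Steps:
q(K) = 1 + K
(-3*q((-4 + 6)**2))*Y(O) = (-3*(1 + (-4 + 6)**2))*(2/5) = (-3*(1 + 2**2))*(2*(1/5)) = -3*(1 + 4)*(2/5) = -3*5*(2/5) = -15*2/5 = -6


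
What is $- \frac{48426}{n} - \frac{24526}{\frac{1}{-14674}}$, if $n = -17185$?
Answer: $\frac{883541063338}{2455} \approx 3.5989 \cdot 10^{8}$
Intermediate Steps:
$- \frac{48426}{n} - \frac{24526}{\frac{1}{-14674}} = - \frac{48426}{-17185} - \frac{24526}{\frac{1}{-14674}} = \left(-48426\right) \left(- \frac{1}{17185}\right) - \frac{24526}{- \frac{1}{14674}} = \frac{6918}{2455} - -359894524 = \frac{6918}{2455} + 359894524 = \frac{883541063338}{2455}$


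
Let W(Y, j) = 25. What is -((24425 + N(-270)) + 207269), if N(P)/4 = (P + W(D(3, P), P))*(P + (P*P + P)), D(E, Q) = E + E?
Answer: 70681106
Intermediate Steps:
D(E, Q) = 2*E
N(P) = 4*(25 + P)*(P**2 + 2*P) (N(P) = 4*((P + 25)*(P + (P*P + P))) = 4*((25 + P)*(P + (P**2 + P))) = 4*((25 + P)*(P + (P + P**2))) = 4*((25 + P)*(P**2 + 2*P)) = 4*(25 + P)*(P**2 + 2*P))
-((24425 + N(-270)) + 207269) = -((24425 + 4*(-270)*(50 + (-270)**2 + 27*(-270))) + 207269) = -((24425 + 4*(-270)*(50 + 72900 - 7290)) + 207269) = -((24425 + 4*(-270)*65660) + 207269) = -((24425 - 70912800) + 207269) = -(-70888375 + 207269) = -1*(-70681106) = 70681106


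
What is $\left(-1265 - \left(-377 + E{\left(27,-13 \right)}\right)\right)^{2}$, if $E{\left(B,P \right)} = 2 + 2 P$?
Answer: $746496$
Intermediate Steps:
$\left(-1265 - \left(-377 + E{\left(27,-13 \right)}\right)\right)^{2} = \left(-1265 + \left(377 - \left(2 + 2 \left(-13\right)\right)\right)\right)^{2} = \left(-1265 + \left(377 - \left(2 - 26\right)\right)\right)^{2} = \left(-1265 + \left(377 - -24\right)\right)^{2} = \left(-1265 + \left(377 + 24\right)\right)^{2} = \left(-1265 + 401\right)^{2} = \left(-864\right)^{2} = 746496$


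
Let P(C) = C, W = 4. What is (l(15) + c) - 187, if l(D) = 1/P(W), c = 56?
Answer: -523/4 ≈ -130.75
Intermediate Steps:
l(D) = ¼ (l(D) = 1/4 = ¼)
(l(15) + c) - 187 = (¼ + 56) - 187 = 225/4 - 187 = -523/4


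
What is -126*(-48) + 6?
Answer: 6054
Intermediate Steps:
-126*(-48) + 6 = 6048 + 6 = 6054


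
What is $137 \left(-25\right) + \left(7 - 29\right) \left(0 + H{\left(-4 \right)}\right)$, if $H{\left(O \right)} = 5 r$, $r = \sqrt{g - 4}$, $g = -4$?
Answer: $-3425 - 220 i \sqrt{2} \approx -3425.0 - 311.13 i$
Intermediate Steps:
$r = 2 i \sqrt{2}$ ($r = \sqrt{-4 - 4} = \sqrt{-8} = 2 i \sqrt{2} \approx 2.8284 i$)
$H{\left(O \right)} = 10 i \sqrt{2}$ ($H{\left(O \right)} = 5 \cdot 2 i \sqrt{2} = 10 i \sqrt{2}$)
$137 \left(-25\right) + \left(7 - 29\right) \left(0 + H{\left(-4 \right)}\right) = 137 \left(-25\right) + \left(7 - 29\right) \left(0 + 10 i \sqrt{2}\right) = -3425 - 22 \cdot 10 i \sqrt{2} = -3425 - 220 i \sqrt{2}$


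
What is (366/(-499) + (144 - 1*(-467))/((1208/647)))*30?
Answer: 2952315825/301396 ≈ 9795.5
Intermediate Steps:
(366/(-499) + (144 - 1*(-467))/((1208/647)))*30 = (366*(-1/499) + (144 + 467)/((1208*(1/647))))*30 = (-366/499 + 611/(1208/647))*30 = (-366/499 + 611*(647/1208))*30 = (-366/499 + 395317/1208)*30 = (196821055/602792)*30 = 2952315825/301396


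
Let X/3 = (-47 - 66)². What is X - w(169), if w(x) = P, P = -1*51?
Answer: 38358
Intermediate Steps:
P = -51
w(x) = -51
X = 38307 (X = 3*(-47 - 66)² = 3*(-113)² = 3*12769 = 38307)
X - w(169) = 38307 - 1*(-51) = 38307 + 51 = 38358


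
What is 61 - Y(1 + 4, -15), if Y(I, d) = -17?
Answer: 78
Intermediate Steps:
61 - Y(1 + 4, -15) = 61 - 1*(-17) = 61 + 17 = 78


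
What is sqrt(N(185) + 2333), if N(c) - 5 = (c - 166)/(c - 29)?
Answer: sqrt(14225133)/78 ≈ 48.354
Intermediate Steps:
N(c) = 5 + (-166 + c)/(-29 + c) (N(c) = 5 + (c - 166)/(c - 29) = 5 + (-166 + c)/(-29 + c))
sqrt(N(185) + 2333) = sqrt((-311 + 6*185)/(-29 + 185) + 2333) = sqrt((-311 + 1110)/156 + 2333) = sqrt((1/156)*799 + 2333) = sqrt(799/156 + 2333) = sqrt(364747/156) = sqrt(14225133)/78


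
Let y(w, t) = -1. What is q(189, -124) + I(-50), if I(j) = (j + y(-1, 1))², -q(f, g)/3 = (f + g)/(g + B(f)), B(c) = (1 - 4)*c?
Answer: 1797486/691 ≈ 2601.3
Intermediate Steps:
B(c) = -3*c
q(f, g) = -3*(f + g)/(g - 3*f)
I(j) = (-1 + j)² (I(j) = (j - 1)² = (-1 + j)²)
q(189, -124) + I(-50) = 3*(189 - 124)/(-1*(-124) + 3*189) + (-1 - 50)² = 3*65/(124 + 567) + (-51)² = 3*65/691 + 2601 = 3*(1/691)*65 + 2601 = 195/691 + 2601 = 1797486/691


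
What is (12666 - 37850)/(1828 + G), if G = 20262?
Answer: -12592/11045 ≈ -1.1401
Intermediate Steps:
(12666 - 37850)/(1828 + G) = (12666 - 37850)/(1828 + 20262) = -25184/22090 = -25184*1/22090 = -12592/11045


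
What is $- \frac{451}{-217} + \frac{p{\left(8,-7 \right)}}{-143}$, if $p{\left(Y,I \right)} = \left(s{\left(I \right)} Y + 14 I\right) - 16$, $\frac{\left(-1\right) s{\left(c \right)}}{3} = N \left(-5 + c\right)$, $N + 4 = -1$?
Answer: $\frac{401711}{31031} \approx 12.945$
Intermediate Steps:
$N = -5$ ($N = -4 - 1 = -5$)
$s{\left(c \right)} = -75 + 15 c$ ($s{\left(c \right)} = - 3 \left(- 5 \left(-5 + c\right)\right) = - 3 \left(25 - 5 c\right) = -75 + 15 c$)
$p{\left(Y,I \right)} = -16 + 14 I + Y \left(-75 + 15 I\right)$ ($p{\left(Y,I \right)} = \left(\left(-75 + 15 I\right) Y + 14 I\right) - 16 = \left(Y \left(-75 + 15 I\right) + 14 I\right) - 16 = \left(14 I + Y \left(-75 + 15 I\right)\right) - 16 = -16 + 14 I + Y \left(-75 + 15 I\right)$)
$- \frac{451}{-217} + \frac{p{\left(8,-7 \right)}}{-143} = - \frac{451}{-217} + \frac{-16 + 14 \left(-7\right) + 15 \cdot 8 \left(-5 - 7\right)}{-143} = \left(-451\right) \left(- \frac{1}{217}\right) + \left(-16 - 98 + 15 \cdot 8 \left(-12\right)\right) \left(- \frac{1}{143}\right) = \frac{451}{217} + \left(-16 - 98 - 1440\right) \left(- \frac{1}{143}\right) = \frac{451}{217} - - \frac{1554}{143} = \frac{451}{217} + \frac{1554}{143} = \frac{401711}{31031}$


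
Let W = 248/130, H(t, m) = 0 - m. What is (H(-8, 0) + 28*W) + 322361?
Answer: 20956937/65 ≈ 3.2241e+5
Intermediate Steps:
H(t, m) = -m
W = 124/65 (W = 248*(1/130) = 124/65 ≈ 1.9077)
(H(-8, 0) + 28*W) + 322361 = (-1*0 + 28*(124/65)) + 322361 = (0 + 3472/65) + 322361 = 3472/65 + 322361 = 20956937/65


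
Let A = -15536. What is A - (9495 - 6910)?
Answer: -18121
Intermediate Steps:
A - (9495 - 6910) = -15536 - (9495 - 6910) = -15536 - 1*2585 = -15536 - 2585 = -18121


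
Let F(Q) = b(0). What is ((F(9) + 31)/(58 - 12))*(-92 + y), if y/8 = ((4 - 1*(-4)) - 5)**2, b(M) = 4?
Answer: -350/23 ≈ -15.217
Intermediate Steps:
F(Q) = 4
y = 72 (y = 8*((4 - 1*(-4)) - 5)**2 = 8*((4 + 4) - 5)**2 = 8*(8 - 5)**2 = 8*3**2 = 8*9 = 72)
((F(9) + 31)/(58 - 12))*(-92 + y) = ((4 + 31)/(58 - 12))*(-92 + 72) = (35/46)*(-20) = -350/23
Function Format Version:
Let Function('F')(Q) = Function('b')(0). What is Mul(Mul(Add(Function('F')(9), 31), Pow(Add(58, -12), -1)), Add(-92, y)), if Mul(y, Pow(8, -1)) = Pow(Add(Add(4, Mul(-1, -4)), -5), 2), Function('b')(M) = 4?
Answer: Rational(-350, 23) ≈ -15.217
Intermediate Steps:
Function('F')(Q) = 4
y = 72 (y = Mul(8, Pow(Add(Add(4, Mul(-1, -4)), -5), 2)) = Mul(8, Pow(Add(Add(4, 4), -5), 2)) = Mul(8, Pow(Add(8, -5), 2)) = Mul(8, Pow(3, 2)) = Mul(8, 9) = 72)
Mul(Mul(Add(Function('F')(9), 31), Pow(Add(58, -12), -1)), Add(-92, y)) = Mul(Mul(Add(4, 31), Pow(Add(58, -12), -1)), Add(-92, 72)) = Mul(Mul(35, Pow(46, -1)), -20) = Mul(Mul(35, Rational(1, 46)), -20) = Mul(Rational(35, 46), -20) = Rational(-350, 23)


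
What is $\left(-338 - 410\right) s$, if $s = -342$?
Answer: $255816$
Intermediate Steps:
$\left(-338 - 410\right) s = \left(-338 - 410\right) \left(-342\right) = \left(-748\right) \left(-342\right) = 255816$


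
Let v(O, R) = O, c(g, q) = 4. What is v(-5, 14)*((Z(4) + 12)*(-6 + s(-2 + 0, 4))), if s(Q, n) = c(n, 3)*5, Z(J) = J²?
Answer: -1960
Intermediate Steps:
s(Q, n) = 20 (s(Q, n) = 4*5 = 20)
v(-5, 14)*((Z(4) + 12)*(-6 + s(-2 + 0, 4))) = -5*(4² + 12)*(-6 + 20) = -5*(16 + 12)*14 = -140*14 = -5*392 = -1960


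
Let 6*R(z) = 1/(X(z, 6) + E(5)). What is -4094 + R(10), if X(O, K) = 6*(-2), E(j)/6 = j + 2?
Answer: -736919/180 ≈ -4094.0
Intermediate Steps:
E(j) = 12 + 6*j (E(j) = 6*(j + 2) = 6*(2 + j) = 12 + 6*j)
X(O, K) = -12
R(z) = 1/180 (R(z) = 1/(6*(-12 + (12 + 6*5))) = 1/(6*(-12 + (12 + 30))) = 1/(6*(-12 + 42)) = (⅙)/30 = (⅙)*(1/30) = 1/180)
-4094 + R(10) = -4094 + 1/180 = -736919/180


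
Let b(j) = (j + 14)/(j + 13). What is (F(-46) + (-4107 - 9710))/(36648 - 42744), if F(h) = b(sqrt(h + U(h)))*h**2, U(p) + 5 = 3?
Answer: 837203/440944 + 529*I*sqrt(3)/82677 ≈ 1.8987 + 0.011082*I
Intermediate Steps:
U(p) = -2 (U(p) = -5 + 3 = -2)
b(j) = (14 + j)/(13 + j)
F(h) = h**2*(14 + sqrt(-2 + h))/(13 + sqrt(-2 + h)) (F(h) = ((14 + sqrt(h - 2))/(13 + sqrt(h - 2)))*h**2 = ((14 + sqrt(-2 + h))/(13 + sqrt(-2 + h)))*h**2 = h**2*(14 + sqrt(-2 + h))/(13 + sqrt(-2 + h)))
(F(-46) + (-4107 - 9710))/(36648 - 42744) = ((-46)**2*(14 + sqrt(-2 - 46))/(13 + sqrt(-2 - 46)) + (-4107 - 9710))/(36648 - 42744) = (2116*(14 + sqrt(-48))/(13 + sqrt(-48)) - 13817)/(-6096) = (2116*(14 + 4*I*sqrt(3))/(13 + 4*I*sqrt(3)) - 13817)*(-1/6096) = (-13817 + 2116*(14 + 4*I*sqrt(3))/(13 + 4*I*sqrt(3)))*(-1/6096) = 13817/6096 - 529*(14 + 4*I*sqrt(3))/(1524*(13 + 4*I*sqrt(3)))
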